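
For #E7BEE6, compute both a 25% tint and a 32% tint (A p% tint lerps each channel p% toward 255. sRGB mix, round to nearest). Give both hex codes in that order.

#EDCEEC, #EFD3EE

#E7BEE6 is rgb(231, 190, 230).
25% tint:
  R: 231 + 0.25×(255−231) = 231 + 6 = 237 → 237
  G: 190 + 0.25×(255−190) = 190 + 16.25 = 206.25 → 206
  B: 230 + 0.25×(255−230) = 230 + 6.25 = 236.25 → 236
  → #EDCEEC
32% tint:
  R: 231 + 0.32×(255−231) = 231 + 7.68 = 238.68 → 239
  G: 190 + 0.32×(255−190) = 190 + 20.8 = 210.8 → 211
  B: 230 + 0.32×(255−230) = 230 + 8 = 238 → 238
  → #EFD3EE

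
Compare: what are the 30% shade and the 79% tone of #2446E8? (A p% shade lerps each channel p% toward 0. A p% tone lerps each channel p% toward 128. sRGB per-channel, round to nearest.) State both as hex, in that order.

#2446E8 is rgb(36, 70, 232).
30% shade:
  R: 36 − 10.8 = 25.2 → 25
  G: 70 + 0.3×(0−70) = 70 − 21 = 49 → 49
  B: 232 + 0.3×(0−232) = 232 − 69.6 = 162.4 → 162
  → #1931A2
79% tone:
  R: 36 + 72.68 = 108.68 → 109
  G: 70 + 45.82 = 115.82 → 116
  B: 232 − 82.16 = 149.84 → 150
  → #6D7496

#1931A2, #6D7496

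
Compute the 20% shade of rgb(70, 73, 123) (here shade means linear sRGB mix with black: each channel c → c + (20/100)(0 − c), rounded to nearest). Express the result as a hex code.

A 20% shade moves each channel 20% toward 0:
  R: 70 + 0.2×(0−70) = 70 − 14 = 56 → 56
  G: 73 + 0.2×(0−73) = 73 − 14.6 = 58.4 → 58
  B: 123 + 0.2×(0−123) = 123 − 24.6 = 98.4 → 98
rgb(56, 58, 98) = #383A62.

#383A62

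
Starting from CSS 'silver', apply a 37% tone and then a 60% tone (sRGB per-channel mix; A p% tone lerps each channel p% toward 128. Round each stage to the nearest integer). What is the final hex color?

#909090

CSS silver is rgb(192, 192, 192).
A 37% tone moves each channel 37% toward 128:
  R: 192 − 23.68 = 168.32 → 168
  G: 192 + 0.37×(128−192) = 192 − 23.68 = 168.32 → 168
  B: 192 + 0.37×(128−192) = 192 − 23.68 = 168.32 → 168
After the tone: rgb(168, 168, 168) = #a8a8a8.
A 60% tone moves each channel 60% toward 128:
  R: 168 − 24 = 144 → 144
  G: 168 + 0.6×(128−168) = 168 − 24 = 144 → 144
  B: 168 + 0.6×(128−168) = 168 − 24 = 144 → 144
rgb(144, 144, 144) = #909090.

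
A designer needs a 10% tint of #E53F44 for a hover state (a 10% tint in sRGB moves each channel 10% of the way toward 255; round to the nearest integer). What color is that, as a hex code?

#E53F44 is rgb(229, 63, 68).
Lerp each channel 10% toward 255:
  R: 229 + 0.1×(255−229) = 229 + 2.6 = 231.6 → 232
  G: 63 + 0.1×(255−63) = 63 + 19.2 = 82.2 → 82
  B: 68 + 18.7 = 86.7 → 87
rgb(232, 82, 87) = #E85257.

#E85257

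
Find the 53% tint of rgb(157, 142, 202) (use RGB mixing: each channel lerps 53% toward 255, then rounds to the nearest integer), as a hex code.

#D1CAE6

A 53% tint moves each channel 53% toward 255:
  R: 157 + 0.53×(255−157) = 157 + 51.94 = 208.94 → 209
  G: 142 + 0.53×(255−142) = 142 + 59.89 = 201.89 → 202
  B: 202 + 0.53×(255−202) = 202 + 28.09 = 230.09 → 230
rgb(209, 202, 230) = #D1CAE6.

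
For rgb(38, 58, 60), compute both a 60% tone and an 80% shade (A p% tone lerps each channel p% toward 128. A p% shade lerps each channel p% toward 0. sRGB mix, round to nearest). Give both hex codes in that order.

60% tone:
  R: 38 + 0.6×(128−38) = 38 + 54 = 92 → 92
  G: 58 + 0.6×(128−58) = 58 + 42 = 100 → 100
  B: 60 + 40.8 = 100.8 → 101
  → #5c6465
80% shade:
  R: 38 − 30.4 = 7.6 → 8
  G: 58 + 0.8×(0−58) = 58 − 46.4 = 11.6 → 12
  B: 60 + 0.8×(0−60) = 60 − 48 = 12 → 12
  → #080c0c

#5c6465, #080c0c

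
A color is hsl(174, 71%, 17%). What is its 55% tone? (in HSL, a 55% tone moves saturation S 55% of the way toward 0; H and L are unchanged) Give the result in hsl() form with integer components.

hsl(174, 32%, 17%)

S moves 55% from 71 toward 0: 71 − 39.05 = 31.95 → 32.
H and L are unchanged.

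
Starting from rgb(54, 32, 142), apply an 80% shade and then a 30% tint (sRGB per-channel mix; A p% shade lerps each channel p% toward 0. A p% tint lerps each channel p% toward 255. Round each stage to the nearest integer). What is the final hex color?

An 80% shade moves each channel 80% toward 0:
  R: 54 − 43.2 = 10.8 → 11
  G: 32 + 0.8×(0−32) = 32 − 25.6 = 6.4 → 6
  B: 142 + 0.8×(0−142) = 142 − 113.6 = 28.4 → 28
After the shade: rgb(11, 6, 28) = #0B061C.
Lerp each channel 30% toward 255:
  R: 11 + 0.3×(255−11) = 11 + 73.2 = 84.2 → 84
  G: 6 + 0.3×(255−6) = 6 + 74.7 = 80.7 → 81
  B: 28 + 0.3×(255−28) = 28 + 68.1 = 96.1 → 96
rgb(84, 81, 96) = #545160.

#545160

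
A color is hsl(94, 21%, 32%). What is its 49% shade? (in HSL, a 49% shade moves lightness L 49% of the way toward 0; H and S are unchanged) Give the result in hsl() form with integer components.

hsl(94, 21%, 16%)

L moves 49% from 32 toward 0: 32 − 15.68 = 16.32 → 16.
H and S are unchanged.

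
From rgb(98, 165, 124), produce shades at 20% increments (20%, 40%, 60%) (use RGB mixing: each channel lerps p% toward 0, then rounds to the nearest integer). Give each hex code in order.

20%: (98 − 19.6 = 78.4→78, 165 − 33 = 132→132, 124 − 24.8 = 99.2→99) → #4E8463
40%: (98 − 39.2 = 58.8→59, 165 − 66 = 99→99, 124 − 49.6 = 74.4→74) → #3B634A
60%: (98 − 58.8 = 39.2→39, 165 − 99 = 66→66, 124 − 74.4 = 49.6→50) → #274232

#4E8463, #3B634A, #274232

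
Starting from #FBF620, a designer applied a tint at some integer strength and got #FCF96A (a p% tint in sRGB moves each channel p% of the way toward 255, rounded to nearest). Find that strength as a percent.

#FBF620 is rgb(251, 246, 32); #FCF96A is rgb(252, 249, 106).
On the B channel (widest range): 106 ≈ 32 + (p/100)(255 − 32), so p ≈ 100×(106 − 32)/(255 − 32) = 7400/223 = 33.18.
p = 33 reproduces all three channels after rounding.

33%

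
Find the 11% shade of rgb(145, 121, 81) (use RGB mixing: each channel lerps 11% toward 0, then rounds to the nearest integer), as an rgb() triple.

rgb(129, 108, 72)

An 11% shade moves each channel 11% toward 0:
  R: 145 + 0.11×(0−145) = 145 − 15.95 = 129.05 → 129
  G: 121 + 0.11×(0−121) = 121 − 13.31 = 107.69 → 108
  B: 81 − 8.91 = 72.09 → 72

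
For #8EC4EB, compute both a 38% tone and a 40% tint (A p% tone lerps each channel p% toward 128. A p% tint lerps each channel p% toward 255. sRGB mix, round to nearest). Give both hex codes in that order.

#89AAC2, #BBDCF3

#8EC4EB is rgb(142, 196, 235).
38% tone:
  R: 142 + 0.38×(128−142) = 142 − 5.32 = 136.68 → 137
  G: 196 + 0.38×(128−196) = 196 − 25.84 = 170.16 → 170
  B: 235 + 0.38×(128−235) = 235 − 40.66 = 194.34 → 194
  → #89AAC2
40% tint:
  R: 142 + 0.4×(255−142) = 142 + 45.2 = 187.2 → 187
  G: 196 + 23.6 = 219.6 → 220
  B: 235 + 0.4×(255−235) = 235 + 8 = 243 → 243
  → #BBDCF3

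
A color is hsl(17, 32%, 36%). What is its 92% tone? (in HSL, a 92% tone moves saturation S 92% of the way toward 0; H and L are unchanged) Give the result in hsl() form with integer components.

S moves 92% from 32 toward 0: 32 − 29.44 = 2.56 → 3.
H and L are unchanged.

hsl(17, 3%, 36%)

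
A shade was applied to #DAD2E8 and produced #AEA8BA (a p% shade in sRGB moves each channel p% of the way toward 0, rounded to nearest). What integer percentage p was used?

20%

#DAD2E8 is rgb(218, 210, 232); #AEA8BA is rgb(174, 168, 186).
On the B channel (widest range): 186 ≈ 232 + (p/100)(0 − 232), so p ≈ 100×(186 − 232)/(0 − 232) = -4600/-232 = 19.83.
p = 20 reproduces all three channels after rounding.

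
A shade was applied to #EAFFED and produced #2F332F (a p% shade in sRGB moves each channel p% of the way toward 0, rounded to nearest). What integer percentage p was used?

#EAFFED is rgb(234, 255, 237); #2F332F is rgb(47, 51, 47).
On the G channel (widest range): 51 ≈ 255 + (p/100)(0 − 255), so p ≈ 100×(51 − 255)/(0 − 255) = -20400/-255 = 80.00.
p = 80 reproduces all three channels after rounding.

80%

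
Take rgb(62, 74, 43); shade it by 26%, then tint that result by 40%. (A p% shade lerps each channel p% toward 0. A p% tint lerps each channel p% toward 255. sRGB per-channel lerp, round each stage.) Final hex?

#828779

A 26% shade moves each channel 26% toward 0:
  R: 62 + 0.26×(0−62) = 62 − 16.12 = 45.88 → 46
  G: 74 + 0.26×(0−74) = 74 − 19.24 = 54.76 → 55
  B: 43 + 0.26×(0−43) = 43 − 11.18 = 31.82 → 32
After the shade: rgb(46, 55, 32) = #2E3720.
A 40% tint moves each channel 40% toward 255:
  R: 46 + 83.6 = 129.6 → 130
  G: 55 + 0.4×(255−55) = 55 + 80 = 135 → 135
  B: 32 + 89.2 = 121.2 → 121
rgb(130, 135, 121) = #828779.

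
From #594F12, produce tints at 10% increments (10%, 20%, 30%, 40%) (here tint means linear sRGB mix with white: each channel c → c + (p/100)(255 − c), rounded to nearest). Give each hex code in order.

#6A612A, #7A7241, #8B8459, #9B9571

#594F12 is rgb(89, 79, 18).
10%: (89 + 16.6 = 105.6→106, 79 + 17.6 = 96.6→97, 18 + 23.7 = 41.7→42) → #6A612A
20%: (89 + 33.2 = 122.2→122, 79 + 35.2 = 114.2→114, 18 + 47.4 = 65.4→65) → #7A7241
30%: (89 + 49.8 = 138.8→139, 79 + 52.8 = 131.8→132, 18 + 71.1 = 89.1→89) → #8B8459
40%: (89 + 66.4 = 155.4→155, 79 + 70.4 = 149.4→149, 18 + 94.8 = 112.8→113) → #9B9571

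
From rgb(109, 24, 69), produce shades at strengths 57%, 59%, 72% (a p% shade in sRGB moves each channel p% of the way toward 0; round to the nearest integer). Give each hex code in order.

#2f0a1e, #2d0a1c, #1f0713

57%: (109 − 62.13 = 46.87→47, 24 − 13.68 = 10.32→10, 69 − 39.33 = 29.67→30) → #2f0a1e
59%: (109 − 64.31 = 44.69→45, 24 − 14.16 = 9.84→10, 69 − 40.71 = 28.29→28) → #2d0a1c
72%: (109 − 78.48 = 30.52→31, 24 − 17.28 = 6.72→7, 69 − 49.68 = 19.32→19) → #1f0713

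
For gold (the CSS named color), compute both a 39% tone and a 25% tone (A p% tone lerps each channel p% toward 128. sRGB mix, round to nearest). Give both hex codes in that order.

#CDB532, #DFC120

CSS gold is rgb(255, 215, 0).
39% tone:
  R: 255 + 0.39×(128−255) = 255 − 49.53 = 205.47 → 205
  G: 215 + 0.39×(128−215) = 215 − 33.93 = 181.07 → 181
  B: 0 + 0.39×(128−0) = 0 + 49.92 = 49.92 → 50
  → #CDB532
25% tone:
  R: 255 + 0.25×(128−255) = 255 − 31.75 = 223.25 → 223
  G: 215 + 0.25×(128−215) = 215 − 21.75 = 193.25 → 193
  B: 0 + 32 = 32 → 32
  → #DFC120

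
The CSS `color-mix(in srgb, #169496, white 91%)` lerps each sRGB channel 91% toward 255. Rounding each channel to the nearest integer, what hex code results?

#EAF5F6

#169496 is rgb(22, 148, 150).
Lerp each channel 91% toward 255:
  R: 22 + 0.91×(255−22) = 22 + 212.03 = 234.03 → 234
  G: 148 + 0.91×(255−148) = 148 + 97.37 = 245.37 → 245
  B: 150 + 95.55 = 245.55 → 246
rgb(234, 245, 246) = #EAF5F6.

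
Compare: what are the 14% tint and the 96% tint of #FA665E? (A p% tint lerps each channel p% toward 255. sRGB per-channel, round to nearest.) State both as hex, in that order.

#FB7B75, #FFF9F9

#FA665E is rgb(250, 102, 94).
14% tint:
  R: 250 + 0.7 = 250.7 → 251
  G: 102 + 0.14×(255−102) = 102 + 21.42 = 123.42 → 123
  B: 94 + 0.14×(255−94) = 94 + 22.54 = 116.54 → 117
  → #FB7B75
96% tint:
  R: 250 + 4.8 = 254.8 → 255
  G: 102 + 146.88 = 248.88 → 249
  B: 94 + 0.96×(255−94) = 94 + 154.56 = 248.56 → 249
  → #FFF9F9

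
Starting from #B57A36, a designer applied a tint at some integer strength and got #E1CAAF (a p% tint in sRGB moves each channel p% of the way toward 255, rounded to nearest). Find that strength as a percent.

#B57A36 is rgb(181, 122, 54); #E1CAAF is rgb(225, 202, 175).
On the B channel (widest range): 175 ≈ 54 + (p/100)(255 − 54), so p ≈ 100×(175 − 54)/(255 − 54) = 12100/201 = 60.20.
p = 60 reproduces all three channels after rounding.

60%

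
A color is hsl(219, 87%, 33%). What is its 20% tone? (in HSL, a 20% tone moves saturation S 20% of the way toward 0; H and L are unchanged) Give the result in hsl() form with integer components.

S moves 20% from 87 toward 0: 87 − 17.4 = 69.6 → 70.
H and L are unchanged.

hsl(219, 70%, 33%)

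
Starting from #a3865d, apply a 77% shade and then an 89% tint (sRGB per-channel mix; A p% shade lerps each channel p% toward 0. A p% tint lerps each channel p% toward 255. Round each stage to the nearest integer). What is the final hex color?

#a3865d is rgb(163, 134, 93).
A 77% shade moves each channel 77% toward 0:
  R: 163 + 0.77×(0−163) = 163 − 125.51 = 37.49 → 37
  G: 134 − 103.18 = 30.82 → 31
  B: 93 + 0.77×(0−93) = 93 − 71.61 = 21.39 → 21
After the shade: rgb(37, 31, 21) = #251f15.
An 89% tint moves each channel 89% toward 255:
  R: 37 + 0.89×(255−37) = 37 + 194.02 = 231.02 → 231
  G: 31 + 0.89×(255−31) = 31 + 199.36 = 230.36 → 230
  B: 21 + 0.89×(255−21) = 21 + 208.26 = 229.26 → 229
rgb(231, 230, 229) = #e7e6e5.

#e7e6e5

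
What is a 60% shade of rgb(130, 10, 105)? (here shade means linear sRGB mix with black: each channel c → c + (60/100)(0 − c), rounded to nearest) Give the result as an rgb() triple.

rgb(52, 4, 42)

A 60% shade moves each channel 60% toward 0:
  R: 130 − 78 = 52 → 52
  G: 10 − 6 = 4 → 4
  B: 105 − 63 = 42 → 42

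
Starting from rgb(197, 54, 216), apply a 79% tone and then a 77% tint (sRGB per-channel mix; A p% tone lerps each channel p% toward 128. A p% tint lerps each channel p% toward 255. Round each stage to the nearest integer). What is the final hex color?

#E5DEE6

Lerp each channel 79% toward 128:
  R: 197 − 54.51 = 142.49 → 142
  G: 54 + 58.46 = 112.46 → 112
  B: 216 − 69.52 = 146.48 → 146
After the tone: rgb(142, 112, 146) = #8E7092.
A 77% tint moves each channel 77% toward 255:
  R: 142 + 87.01 = 229.01 → 229
  G: 112 + 110.11 = 222.11 → 222
  B: 146 + 0.77×(255−146) = 146 + 83.93 = 229.93 → 230
rgb(229, 222, 230) = #E5DEE6.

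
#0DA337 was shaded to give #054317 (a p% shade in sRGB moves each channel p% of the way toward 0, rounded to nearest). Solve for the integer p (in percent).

#0DA337 is rgb(13, 163, 55); #054317 is rgb(5, 67, 23).
On the G channel (widest range): 67 ≈ 163 + (p/100)(0 − 163), so p ≈ 100×(67 − 163)/(0 − 163) = -9600/-163 = 58.90.
p = 59 reproduces all three channels after rounding.

59%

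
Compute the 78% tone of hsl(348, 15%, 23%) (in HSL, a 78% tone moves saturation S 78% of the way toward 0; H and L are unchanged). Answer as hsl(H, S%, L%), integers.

S moves 78% from 15 toward 0: 15 − 11.7 = 3.3 → 3.
H and L are unchanged.

hsl(348, 3%, 23%)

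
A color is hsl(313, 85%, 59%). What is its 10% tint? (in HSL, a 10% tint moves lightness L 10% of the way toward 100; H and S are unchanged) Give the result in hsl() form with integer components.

L moves 10% from 59 toward 100: 59 + 4.1 = 63.1 → 63.
H and S are unchanged.

hsl(313, 85%, 63%)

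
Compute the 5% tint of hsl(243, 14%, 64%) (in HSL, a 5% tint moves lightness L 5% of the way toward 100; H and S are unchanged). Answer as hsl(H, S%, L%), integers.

L moves 5% from 64 toward 100: 64 + 1.8 = 65.8 → 66.
H and S are unchanged.

hsl(243, 14%, 66%)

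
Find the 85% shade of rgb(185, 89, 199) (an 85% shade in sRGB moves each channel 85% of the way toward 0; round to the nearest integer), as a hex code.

#1C0D1E

Lerp each channel 85% toward 0:
  R: 185 + 0.85×(0−185) = 185 − 157.25 = 27.75 → 28
  G: 89 + 0.85×(0−89) = 89 − 75.65 = 13.35 → 13
  B: 199 − 169.15 = 29.85 → 30
rgb(28, 13, 30) = #1C0D1E.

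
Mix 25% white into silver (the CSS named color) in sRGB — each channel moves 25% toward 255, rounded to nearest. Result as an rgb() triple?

rgb(208, 208, 208)

CSS silver is rgb(192, 192, 192).
Per channel, c → c + 0.25(255 − c):
  R: 192 + 0.25×(255−192) = 192 + 15.75 = 207.75 → 208
  G: 192 + 0.25×(255−192) = 192 + 15.75 = 207.75 → 208
  B: 192 + 0.25×(255−192) = 192 + 15.75 = 207.75 → 208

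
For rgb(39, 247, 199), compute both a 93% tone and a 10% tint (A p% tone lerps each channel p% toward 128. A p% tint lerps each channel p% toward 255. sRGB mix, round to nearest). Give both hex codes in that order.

93% tone:
  R: 39 + 82.77 = 121.77 → 122
  G: 247 − 110.67 = 136.33 → 136
  B: 199 + 0.93×(128−199) = 199 − 66.03 = 132.97 → 133
  → #7A8885
10% tint:
  R: 39 + 0.1×(255−39) = 39 + 21.6 = 60.6 → 61
  G: 247 + 0.1×(255−247) = 247 + 0.8 = 247.8 → 248
  B: 199 + 0.1×(255−199) = 199 + 5.6 = 204.6 → 205
  → #3DF8CD

#7A8885, #3DF8CD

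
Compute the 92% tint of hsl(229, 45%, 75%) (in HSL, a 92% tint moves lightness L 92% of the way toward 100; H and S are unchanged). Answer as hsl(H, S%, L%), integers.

hsl(229, 45%, 98%)

L moves 92% from 75 toward 100: 75 + 23 = 98 → 98.
H and S are unchanged.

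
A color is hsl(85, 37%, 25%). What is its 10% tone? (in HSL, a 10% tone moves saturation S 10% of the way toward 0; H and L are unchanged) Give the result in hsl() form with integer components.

hsl(85, 33%, 25%)

S moves 10% from 37 toward 0: 37 − 3.7 = 33.3 → 33.
H and L are unchanged.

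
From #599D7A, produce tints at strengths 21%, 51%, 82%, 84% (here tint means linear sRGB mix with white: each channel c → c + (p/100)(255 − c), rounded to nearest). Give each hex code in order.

#599D7A is rgb(89, 157, 122).
21%: (89 + 34.86 = 123.86→124, 157 + 20.58 = 177.58→178, 122 + 27.93 = 149.93→150) → #7CB296
51%: (89 + 84.66 = 173.66→174, 157 + 49.98 = 206.98→207, 122 + 67.83 = 189.83→190) → #AECFBE
82%: (89 + 136.12 = 225.12→225, 157 + 80.36 = 237.36→237, 122 + 109.06 = 231.06→231) → #E1EDE7
84%: (89 + 139.44 = 228.44→228, 157 + 82.32 = 239.32→239, 122 + 111.72 = 233.72→234) → #E4EFEA

#7CB296, #AECFBE, #E1EDE7, #E4EFEA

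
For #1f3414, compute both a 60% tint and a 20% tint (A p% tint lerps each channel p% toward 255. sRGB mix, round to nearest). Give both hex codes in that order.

#1f3414 is rgb(31, 52, 20).
60% tint:
  R: 31 + 0.6×(255−31) = 31 + 134.4 = 165.4 → 165
  G: 52 + 121.8 = 173.8 → 174
  B: 20 + 0.6×(255−20) = 20 + 141 = 161 → 161
  → #a5aea1
20% tint:
  R: 31 + 0.2×(255−31) = 31 + 44.8 = 75.8 → 76
  G: 52 + 0.2×(255−52) = 52 + 40.6 = 92.6 → 93
  B: 20 + 0.2×(255−20) = 20 + 47 = 67 → 67
  → #4c5d43

#a5aea1, #4c5d43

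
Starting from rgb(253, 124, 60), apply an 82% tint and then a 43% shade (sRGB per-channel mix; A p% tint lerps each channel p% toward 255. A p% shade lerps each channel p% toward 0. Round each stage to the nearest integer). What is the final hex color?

Lerp each channel 82% toward 255:
  R: 253 + 0.82×(255−253) = 253 + 1.64 = 254.64 → 255
  G: 124 + 0.82×(255−124) = 124 + 107.42 = 231.42 → 231
  B: 60 + 0.82×(255−60) = 60 + 159.9 = 219.9 → 220
After the tint: rgb(255, 231, 220) = #FFE7DC.
Per channel, c → c + 0.43(0 − c):
  R: 255 − 109.65 = 145.35 → 145
  G: 231 + 0.43×(0−231) = 231 − 99.33 = 131.67 → 132
  B: 220 + 0.43×(0−220) = 220 − 94.6 = 125.4 → 125
rgb(145, 132, 125) = #91847D.

#91847D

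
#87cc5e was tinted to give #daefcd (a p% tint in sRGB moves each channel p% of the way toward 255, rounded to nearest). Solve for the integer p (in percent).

69%

#87cc5e is rgb(135, 204, 94); #daefcd is rgb(218, 239, 205).
On the B channel (widest range): 205 ≈ 94 + (p/100)(255 − 94), so p ≈ 100×(205 − 94)/(255 − 94) = 11100/161 = 68.94.
p = 69 reproduces all three channels after rounding.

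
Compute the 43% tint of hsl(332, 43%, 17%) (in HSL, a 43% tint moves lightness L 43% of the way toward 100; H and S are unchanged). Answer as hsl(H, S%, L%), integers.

L moves 43% from 17 toward 100: 17 + 35.69 = 52.69 → 53.
H and S are unchanged.

hsl(332, 43%, 53%)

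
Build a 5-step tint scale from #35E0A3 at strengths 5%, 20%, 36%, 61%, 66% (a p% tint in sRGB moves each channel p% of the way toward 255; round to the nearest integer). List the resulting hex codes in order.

#35E0A3 is rgb(53, 224, 163).
5%: (53 + 10.1 = 63.1→63, 224 + 1.55 = 225.55→226, 163 + 4.6 = 167.6→168) → #3FE2A8
20%: (53 + 40.4 = 93.4→93, 224 + 6.2 = 230.2→230, 163 + 18.4 = 181.4→181) → #5DE6B5
36%: (53 + 72.72 = 125.72→126, 224 + 11.16 = 235.16→235, 163 + 33.12 = 196.12→196) → #7EEBC4
61%: (53 + 123.22 = 176.22→176, 224 + 18.91 = 242.91→243, 163 + 56.12 = 219.12→219) → #B0F3DB
66%: (53 + 133.32 = 186.32→186, 224 + 20.46 = 244.46→244, 163 + 60.72 = 223.72→224) → #BAF4E0

#3FE2A8, #5DE6B5, #7EEBC4, #B0F3DB, #BAF4E0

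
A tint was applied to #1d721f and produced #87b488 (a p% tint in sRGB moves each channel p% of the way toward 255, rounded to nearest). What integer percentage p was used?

#1d721f is rgb(29, 114, 31); #87b488 is rgb(135, 180, 136).
On the R channel (widest range): 135 ≈ 29 + (p/100)(255 − 29), so p ≈ 100×(135 − 29)/(255 − 29) = 10600/226 = 46.90.
p = 47 reproduces all three channels after rounding.

47%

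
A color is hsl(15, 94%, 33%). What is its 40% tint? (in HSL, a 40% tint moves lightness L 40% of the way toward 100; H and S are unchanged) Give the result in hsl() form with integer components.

L moves 40% from 33 toward 100: 33 + 26.8 = 59.8 → 60.
H and S are unchanged.

hsl(15, 94%, 60%)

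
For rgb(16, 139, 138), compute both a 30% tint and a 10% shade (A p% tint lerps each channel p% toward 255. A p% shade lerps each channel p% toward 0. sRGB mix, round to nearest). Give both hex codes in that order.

30% tint:
  R: 16 + 0.3×(255−16) = 16 + 71.7 = 87.7 → 88
  G: 139 + 0.3×(255−139) = 139 + 34.8 = 173.8 → 174
  B: 138 + 0.3×(255−138) = 138 + 35.1 = 173.1 → 173
  → #58aead
10% shade:
  R: 16 + 0.1×(0−16) = 16 − 1.6 = 14.4 → 14
  G: 139 + 0.1×(0−139) = 139 − 13.9 = 125.1 → 125
  B: 138 − 13.8 = 124.2 → 124
  → #0e7d7c

#58aead, #0e7d7c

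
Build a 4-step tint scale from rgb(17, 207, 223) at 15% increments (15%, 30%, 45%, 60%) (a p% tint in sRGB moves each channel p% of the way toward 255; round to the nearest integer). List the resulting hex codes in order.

#35d6e4, #58dde9, #7ce5ed, #a0ecf2

15%: (17 + 35.7 = 52.7→53, 207 + 7.2 = 214.2→214, 223 + 4.8 = 227.8→228) → #35d6e4
30%: (17 + 71.4 = 88.4→88, 207 + 14.4 = 221.4→221, 223 + 9.6 = 232.6→233) → #58dde9
45%: (17 + 107.1 = 124.1→124, 207 + 21.6 = 228.6→229, 223 + 14.4 = 237.4→237) → #7ce5ed
60%: (17 + 142.8 = 159.8→160, 207 + 28.8 = 235.8→236, 223 + 19.2 = 242.2→242) → #a0ecf2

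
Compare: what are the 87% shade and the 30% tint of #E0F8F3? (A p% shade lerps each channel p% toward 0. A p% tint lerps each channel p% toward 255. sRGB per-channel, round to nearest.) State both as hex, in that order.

#E0F8F3 is rgb(224, 248, 243).
87% shade:
  R: 224 + 0.87×(0−224) = 224 − 194.88 = 29.12 → 29
  G: 248 − 215.76 = 32.24 → 32
  B: 243 + 0.87×(0−243) = 243 − 211.41 = 31.59 → 32
  → #1D2020
30% tint:
  R: 224 + 9.3 = 233.3 → 233
  G: 248 + 2.1 = 250.1 → 250
  B: 243 + 0.3×(255−243) = 243 + 3.6 = 246.6 → 247
  → #E9FAF7

#1D2020, #E9FAF7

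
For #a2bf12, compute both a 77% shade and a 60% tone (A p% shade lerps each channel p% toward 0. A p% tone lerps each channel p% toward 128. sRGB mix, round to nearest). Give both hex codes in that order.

#a2bf12 is rgb(162, 191, 18).
77% shade:
  R: 162 + 0.77×(0−162) = 162 − 124.74 = 37.26 → 37
  G: 191 + 0.77×(0−191) = 191 − 147.07 = 43.93 → 44
  B: 18 + 0.77×(0−18) = 18 − 13.86 = 4.14 → 4
  → #252c04
60% tone:
  R: 162 + 0.6×(128−162) = 162 − 20.4 = 141.6 → 142
  G: 191 + 0.6×(128−191) = 191 − 37.8 = 153.2 → 153
  B: 18 + 66 = 84 → 84
  → #8e9954

#252c04, #8e9954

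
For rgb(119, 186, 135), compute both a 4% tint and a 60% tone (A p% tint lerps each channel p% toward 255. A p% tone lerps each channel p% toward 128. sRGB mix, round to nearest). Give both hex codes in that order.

#7cbd8c, #7c9783

4% tint:
  R: 119 + 0.04×(255−119) = 119 + 5.44 = 124.44 → 124
  G: 186 + 2.76 = 188.76 → 189
  B: 135 + 4.8 = 139.8 → 140
  → #7cbd8c
60% tone:
  R: 119 + 0.6×(128−119) = 119 + 5.4 = 124.4 → 124
  G: 186 − 34.8 = 151.2 → 151
  B: 135 − 4.2 = 130.8 → 131
  → #7c9783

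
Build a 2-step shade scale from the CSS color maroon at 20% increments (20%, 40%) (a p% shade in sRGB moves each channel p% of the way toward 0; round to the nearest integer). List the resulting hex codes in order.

#660000, #4d0000

CSS maroon is rgb(128, 0, 0).
20%: (128 − 25.6 = 102.4→102, 0→0, 0→0) → #660000
40%: (128 − 51.2 = 76.8→77, 0→0, 0→0) → #4d0000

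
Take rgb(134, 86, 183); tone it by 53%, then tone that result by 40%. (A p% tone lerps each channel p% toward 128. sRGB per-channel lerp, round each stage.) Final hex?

#827490

Per channel, c → c + 0.53(128 − c):
  R: 134 − 3.18 = 130.82 → 131
  G: 86 + 0.53×(128−86) = 86 + 22.26 = 108.26 → 108
  B: 183 + 0.53×(128−183) = 183 − 29.15 = 153.85 → 154
After the tone: rgb(131, 108, 154) = #836C9A.
Lerp each channel 40% toward 128:
  R: 131 − 1.2 = 129.8 → 130
  G: 108 + 8 = 116 → 116
  B: 154 − 10.4 = 143.6 → 144
rgb(130, 116, 144) = #827490.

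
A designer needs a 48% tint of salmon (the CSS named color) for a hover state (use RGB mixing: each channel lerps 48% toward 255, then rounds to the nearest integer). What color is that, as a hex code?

#FCBDB6

CSS salmon is rgb(250, 128, 114).
Per channel, c → c + 0.48(255 − c):
  R: 250 + 2.4 = 252.4 → 252
  G: 128 + 60.96 = 188.96 → 189
  B: 114 + 0.48×(255−114) = 114 + 67.68 = 181.68 → 182
rgb(252, 189, 182) = #FCBDB6.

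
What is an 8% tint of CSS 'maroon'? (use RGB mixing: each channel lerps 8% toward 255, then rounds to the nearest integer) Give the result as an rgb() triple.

rgb(138, 20, 20)

CSS maroon is rgb(128, 0, 0).
Per channel, c → c + 0.08(255 − c):
  R: 128 + 0.08×(255−128) = 128 + 10.16 = 138.16 → 138
  G: 0 + 0.08×(255−0) = 0 + 20.4 = 20.4 → 20
  B: 0 + 0.08×(255−0) = 0 + 20.4 = 20.4 → 20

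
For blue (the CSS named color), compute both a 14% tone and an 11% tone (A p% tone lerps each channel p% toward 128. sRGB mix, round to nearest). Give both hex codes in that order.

#1212ed, #0e0ef1

CSS blue is rgb(0, 0, 255).
14% tone:
  R: 0 + 17.92 = 17.92 → 18
  G: 0 + 0.14×(128−0) = 0 + 17.92 = 17.92 → 18
  B: 255 + 0.14×(128−255) = 255 − 17.78 = 237.22 → 237
  → #1212ed
11% tone:
  R: 0 + 14.08 = 14.08 → 14
  G: 0 + 14.08 = 14.08 → 14
  B: 255 + 0.11×(128−255) = 255 − 13.97 = 241.03 → 241
  → #0e0ef1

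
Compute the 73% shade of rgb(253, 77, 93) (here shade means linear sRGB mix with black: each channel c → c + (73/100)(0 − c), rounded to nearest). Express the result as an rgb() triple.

Per channel, c → c + 0.73(0 − c):
  R: 253 + 0.73×(0−253) = 253 − 184.69 = 68.31 → 68
  G: 77 + 0.73×(0−77) = 77 − 56.21 = 20.79 → 21
  B: 93 + 0.73×(0−93) = 93 − 67.89 = 25.11 → 25

rgb(68, 21, 25)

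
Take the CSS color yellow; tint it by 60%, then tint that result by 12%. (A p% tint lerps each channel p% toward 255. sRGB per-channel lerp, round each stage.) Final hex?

#FFFFA5

CSS yellow is rgb(255, 255, 0).
A 60% tint moves each channel 60% toward 255:
  R: 255 + 0.6×(255−255) = 255 + 0 = 255 → 255
  G: 255 + 0.6×(255−255) = 255 + 0 = 255 → 255
  B: 0 + 0.6×(255−0) = 0 + 153 = 153 → 153
After the tint: rgb(255, 255, 153) = #FFFF99.
Lerp each channel 12% toward 255:
  R: 255 + 0.12×(255−255) = 255 + 0 = 255 → 255
  G: 255 + 0.12×(255−255) = 255 + 0 = 255 → 255
  B: 153 + 0.12×(255−153) = 153 + 12.24 = 165.24 → 165
rgb(255, 255, 165) = #FFFFA5.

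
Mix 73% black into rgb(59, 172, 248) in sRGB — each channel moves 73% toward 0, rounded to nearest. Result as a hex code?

Lerp each channel 73% toward 0:
  R: 59 + 0.73×(0−59) = 59 − 43.07 = 15.93 → 16
  G: 172 + 0.73×(0−172) = 172 − 125.56 = 46.44 → 46
  B: 248 + 0.73×(0−248) = 248 − 181.04 = 66.96 → 67
rgb(16, 46, 67) = #102E43.

#102E43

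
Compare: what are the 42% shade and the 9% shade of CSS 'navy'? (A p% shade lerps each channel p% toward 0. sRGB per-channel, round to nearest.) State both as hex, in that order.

#00004A, #000074

CSS navy is rgb(0, 0, 128).
42% shade:
  R: 0 + 0 = 0 → 0
  G: 0 + 0 = 0 → 0
  B: 128 + 0.42×(0−128) = 128 − 53.76 = 74.24 → 74
  → #00004A
9% shade:
  R: 0 + 0 = 0 → 0
  G: 0 + 0.09×(0−0) = 0 + 0 = 0 → 0
  B: 128 + 0.09×(0−128) = 128 − 11.52 = 116.48 → 116
  → #000074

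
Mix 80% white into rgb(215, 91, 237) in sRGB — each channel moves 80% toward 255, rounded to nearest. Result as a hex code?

Lerp each channel 80% toward 255:
  R: 215 + 0.8×(255−215) = 215 + 32 = 247 → 247
  G: 91 + 131.2 = 222.2 → 222
  B: 237 + 0.8×(255−237) = 237 + 14.4 = 251.4 → 251
rgb(247, 222, 251) = #f7defb.

#f7defb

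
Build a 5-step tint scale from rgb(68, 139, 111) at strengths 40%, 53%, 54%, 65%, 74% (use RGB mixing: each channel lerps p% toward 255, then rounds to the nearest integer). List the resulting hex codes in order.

#8FB9A9, #A7C8BB, #A9CABD, #BED6CD, #CEE1DA

40%: (68 + 74.8 = 142.8→143, 139 + 46.4 = 185.4→185, 111 + 57.6 = 168.6→169) → #8FB9A9
53%: (68 + 99.11 = 167.11→167, 139 + 61.48 = 200.48→200, 111 + 76.32 = 187.32→187) → #A7C8BB
54%: (68 + 100.98 = 168.98→169, 139 + 62.64 = 201.64→202, 111 + 77.76 = 188.76→189) → #A9CABD
65%: (68 + 121.55 = 189.55→190, 139 + 75.4 = 214.4→214, 111 + 93.6 = 204.6→205) → #BED6CD
74%: (68 + 138.38 = 206.38→206, 139 + 85.84 = 224.84→225, 111 + 106.56 = 217.56→218) → #CEE1DA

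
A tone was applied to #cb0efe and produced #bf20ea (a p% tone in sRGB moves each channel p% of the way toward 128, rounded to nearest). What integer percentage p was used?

16%

#cb0efe is rgb(203, 14, 254); #bf20ea is rgb(191, 32, 234).
On the B channel (widest range): 234 ≈ 254 + (p/100)(128 − 254), so p ≈ 100×(234 − 254)/(128 − 254) = -2000/-126 = 15.87.
p = 16 reproduces all three channels after rounding.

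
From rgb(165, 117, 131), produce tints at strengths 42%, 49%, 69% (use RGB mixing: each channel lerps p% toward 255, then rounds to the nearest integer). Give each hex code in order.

42%: (165 + 37.8 = 202.8→203, 117 + 57.96 = 174.96→175, 131 + 52.08 = 183.08→183) → #CBAFB7
49%: (165 + 44.1 = 209.1→209, 117 + 67.62 = 184.62→185, 131 + 60.76 = 191.76→192) → #D1B9C0
69%: (165 + 62.1 = 227.1→227, 117 + 95.22 = 212.22→212, 131 + 85.56 = 216.56→217) → #E3D4D9

#CBAFB7, #D1B9C0, #E3D4D9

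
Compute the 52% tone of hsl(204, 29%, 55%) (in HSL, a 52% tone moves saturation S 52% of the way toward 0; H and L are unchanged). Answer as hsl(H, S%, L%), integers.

hsl(204, 14%, 55%)

S moves 52% from 29 toward 0: 29 − 15.08 = 13.92 → 14.
H and L are unchanged.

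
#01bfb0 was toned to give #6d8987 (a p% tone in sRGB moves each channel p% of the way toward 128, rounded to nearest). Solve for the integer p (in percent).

85%

#01bfb0 is rgb(1, 191, 176); #6d8987 is rgb(109, 137, 135).
On the R channel (widest range): 109 ≈ 1 + (p/100)(128 − 1), so p ≈ 100×(109 − 1)/(128 − 1) = 10800/127 = 85.04.
p = 85 reproduces all three channels after rounding.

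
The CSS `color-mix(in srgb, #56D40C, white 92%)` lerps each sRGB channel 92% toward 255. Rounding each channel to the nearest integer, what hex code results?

#F1FCEC

#56D40C is rgb(86, 212, 12).
Lerp each channel 92% toward 255:
  R: 86 + 0.92×(255−86) = 86 + 155.48 = 241.48 → 241
  G: 212 + 0.92×(255−212) = 212 + 39.56 = 251.56 → 252
  B: 12 + 0.92×(255−12) = 12 + 223.56 = 235.56 → 236
rgb(241, 252, 236) = #F1FCEC.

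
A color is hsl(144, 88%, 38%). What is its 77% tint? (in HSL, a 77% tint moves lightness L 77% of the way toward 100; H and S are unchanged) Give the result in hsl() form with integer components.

L moves 77% from 38 toward 100: 38 + 47.74 = 85.74 → 86.
H and S are unchanged.

hsl(144, 88%, 86%)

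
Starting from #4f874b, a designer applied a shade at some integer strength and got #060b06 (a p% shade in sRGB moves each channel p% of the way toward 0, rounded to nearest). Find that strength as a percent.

92%

#4f874b is rgb(79, 135, 75); #060b06 is rgb(6, 11, 6).
On the G channel (widest range): 11 ≈ 135 + (p/100)(0 − 135), so p ≈ 100×(11 − 135)/(0 − 135) = -12400/-135 = 91.85.
p = 92 reproduces all three channels after rounding.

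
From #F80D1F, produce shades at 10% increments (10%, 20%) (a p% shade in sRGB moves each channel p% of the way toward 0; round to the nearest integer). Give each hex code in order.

#F80D1F is rgb(248, 13, 31).
10%: (248 − 24.8 = 223.2→223, 13 − 1.3 = 11.7→12, 31 − 3.1 = 27.9→28) → #DF0C1C
20%: (248 − 49.6 = 198.4→198, 13 − 2.6 = 10.4→10, 31 − 6.2 = 24.8→25) → #C60A19

#DF0C1C, #C60A19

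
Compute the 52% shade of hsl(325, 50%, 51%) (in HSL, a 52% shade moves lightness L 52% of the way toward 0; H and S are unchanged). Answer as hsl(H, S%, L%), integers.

L moves 52% from 51 toward 0: 51 − 26.52 = 24.48 → 24.
H and S are unchanged.

hsl(325, 50%, 24%)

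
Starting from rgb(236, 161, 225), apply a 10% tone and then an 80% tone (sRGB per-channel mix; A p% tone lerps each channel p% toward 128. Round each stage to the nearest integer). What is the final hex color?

#938691

Lerp each channel 10% toward 128:
  R: 236 − 10.8 = 225.2 → 225
  G: 161 − 3.3 = 157.7 → 158
  B: 225 + 0.1×(128−225) = 225 − 9.7 = 215.3 → 215
After the tone: rgb(225, 158, 215) = #E19ED7.
Lerp each channel 80% toward 128:
  R: 225 + 0.8×(128−225) = 225 − 77.6 = 147.4 → 147
  G: 158 + 0.8×(128−158) = 158 − 24 = 134 → 134
  B: 215 − 69.6 = 145.4 → 145
rgb(147, 134, 145) = #938691.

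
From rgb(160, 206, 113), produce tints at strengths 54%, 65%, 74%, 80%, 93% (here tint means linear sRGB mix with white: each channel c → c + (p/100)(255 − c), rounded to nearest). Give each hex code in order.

#D3E8BE, #DEEECD, #E6F2DA, #ECF5E3, #F8FCF5

54%: (160 + 51.3 = 211.3→211, 206 + 26.46 = 232.46→232, 113 + 76.68 = 189.68→190) → #D3E8BE
65%: (160 + 61.75 = 221.75→222, 206 + 31.85 = 237.85→238, 113 + 92.3 = 205.3→205) → #DEEECD
74%: (160 + 70.3 = 230.3→230, 206 + 36.26 = 242.26→242, 113 + 105.08 = 218.08→218) → #E6F2DA
80%: (160 + 76 = 236→236, 206 + 39.2 = 245.2→245, 113 + 113.6 = 226.6→227) → #ECF5E3
93%: (160 + 88.35 = 248.35→248, 206 + 45.57 = 251.57→252, 113 + 132.06 = 245.06→245) → #F8FCF5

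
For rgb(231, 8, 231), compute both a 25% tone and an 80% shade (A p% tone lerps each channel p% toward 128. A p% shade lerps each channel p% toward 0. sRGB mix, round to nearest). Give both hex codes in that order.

#cd26cd, #2e022e

25% tone:
  R: 231 + 0.25×(128−231) = 231 − 25.75 = 205.25 → 205
  G: 8 + 0.25×(128−8) = 8 + 30 = 38 → 38
  B: 231 + 0.25×(128−231) = 231 − 25.75 = 205.25 → 205
  → #cd26cd
80% shade:
  R: 231 + 0.8×(0−231) = 231 − 184.8 = 46.2 → 46
  G: 8 − 6.4 = 1.6 → 2
  B: 231 + 0.8×(0−231) = 231 − 184.8 = 46.2 → 46
  → #2e022e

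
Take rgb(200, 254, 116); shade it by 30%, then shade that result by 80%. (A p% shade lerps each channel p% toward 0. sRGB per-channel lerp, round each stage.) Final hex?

A 30% shade moves each channel 30% toward 0:
  R: 200 + 0.3×(0−200) = 200 − 60 = 140 → 140
  G: 254 − 76.2 = 177.8 → 178
  B: 116 − 34.8 = 81.2 → 81
After the shade: rgb(140, 178, 81) = #8CB251.
An 80% shade moves each channel 80% toward 0:
  R: 140 + 0.8×(0−140) = 140 − 112 = 28 → 28
  G: 178 − 142.4 = 35.6 → 36
  B: 81 + 0.8×(0−81) = 81 − 64.8 = 16.2 → 16
rgb(28, 36, 16) = #1C2410.

#1C2410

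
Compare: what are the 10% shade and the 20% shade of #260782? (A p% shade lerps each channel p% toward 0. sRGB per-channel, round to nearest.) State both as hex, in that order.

#220675, #1E0668

#260782 is rgb(38, 7, 130).
10% shade:
  R: 38 − 3.8 = 34.2 → 34
  G: 7 + 0.1×(0−7) = 7 − 0.7 = 6.3 → 6
  B: 130 + 0.1×(0−130) = 130 − 13 = 117 → 117
  → #220675
20% shade:
  R: 38 − 7.6 = 30.4 → 30
  G: 7 + 0.2×(0−7) = 7 − 1.4 = 5.6 → 6
  B: 130 + 0.2×(0−130) = 130 − 26 = 104 → 104
  → #1E0668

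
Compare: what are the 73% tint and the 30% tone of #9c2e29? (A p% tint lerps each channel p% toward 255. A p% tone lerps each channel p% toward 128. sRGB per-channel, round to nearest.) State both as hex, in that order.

#e4c7c5, #944743

#9c2e29 is rgb(156, 46, 41).
73% tint:
  R: 156 + 0.73×(255−156) = 156 + 72.27 = 228.27 → 228
  G: 46 + 152.57 = 198.57 → 199
  B: 41 + 0.73×(255−41) = 41 + 156.22 = 197.22 → 197
  → #e4c7c5
30% tone:
  R: 156 + 0.3×(128−156) = 156 − 8.4 = 147.6 → 148
  G: 46 + 24.6 = 70.6 → 71
  B: 41 + 0.3×(128−41) = 41 + 26.1 = 67.1 → 67
  → #944743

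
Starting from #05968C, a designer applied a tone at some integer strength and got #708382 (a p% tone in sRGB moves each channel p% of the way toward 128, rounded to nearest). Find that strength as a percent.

#05968C is rgb(5, 150, 140); #708382 is rgb(112, 131, 130).
On the R channel (widest range): 112 ≈ 5 + (p/100)(128 − 5), so p ≈ 100×(112 − 5)/(128 − 5) = 10700/123 = 86.99.
p = 87 reproduces all three channels after rounding.

87%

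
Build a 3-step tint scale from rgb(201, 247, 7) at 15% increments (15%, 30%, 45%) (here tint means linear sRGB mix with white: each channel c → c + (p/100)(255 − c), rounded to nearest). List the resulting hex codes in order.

#D1F82C, #D9F951, #E1FB77

15%: (201 + 8.1 = 209.1→209, 247 + 1.2 = 248.2→248, 7 + 37.2 = 44.2→44) → #D1F82C
30%: (201 + 16.2 = 217.2→217, 247 + 2.4 = 249.4→249, 7 + 74.4 = 81.4→81) → #D9F951
45%: (201 + 24.3 = 225.3→225, 247 + 3.6 = 250.6→251, 7 + 111.6 = 118.6→119) → #E1FB77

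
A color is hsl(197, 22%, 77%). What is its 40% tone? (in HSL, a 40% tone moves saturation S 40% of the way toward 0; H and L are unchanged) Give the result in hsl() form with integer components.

hsl(197, 13%, 77%)

S moves 40% from 22 toward 0: 22 − 8.8 = 13.2 → 13.
H and L are unchanged.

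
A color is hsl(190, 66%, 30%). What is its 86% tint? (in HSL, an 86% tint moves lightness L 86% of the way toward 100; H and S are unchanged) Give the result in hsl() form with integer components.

hsl(190, 66%, 90%)

L moves 86% from 30 toward 100: 30 + 60.2 = 90.2 → 90.
H and S are unchanged.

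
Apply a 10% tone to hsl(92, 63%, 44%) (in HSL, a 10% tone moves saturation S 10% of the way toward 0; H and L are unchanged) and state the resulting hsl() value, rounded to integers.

hsl(92, 57%, 44%)

S moves 10% from 63 toward 0: 63 − 6.3 = 56.7 → 57.
H and L are unchanged.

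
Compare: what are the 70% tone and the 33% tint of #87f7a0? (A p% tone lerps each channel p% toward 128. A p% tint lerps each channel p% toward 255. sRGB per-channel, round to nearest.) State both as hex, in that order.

#82a48a, #affabf

#87f7a0 is rgb(135, 247, 160).
70% tone:
  R: 135 − 4.9 = 130.1 → 130
  G: 247 − 83.3 = 163.7 → 164
  B: 160 + 0.7×(128−160) = 160 − 22.4 = 137.6 → 138
  → #82a48a
33% tint:
  R: 135 + 39.6 = 174.6 → 175
  G: 247 + 2.64 = 249.64 → 250
  B: 160 + 31.35 = 191.35 → 191
  → #affabf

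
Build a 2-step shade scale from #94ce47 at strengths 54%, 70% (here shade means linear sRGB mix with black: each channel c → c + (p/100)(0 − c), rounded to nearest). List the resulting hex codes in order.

#445f21, #2c3e15

#94ce47 is rgb(148, 206, 71).
54%: (148 − 79.92 = 68.08→68, 206 − 111.24 = 94.76→95, 71 − 38.34 = 32.66→33) → #445f21
70%: (148 − 103.6 = 44.4→44, 206 − 144.2 = 61.8→62, 71 − 49.7 = 21.3→21) → #2c3e15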